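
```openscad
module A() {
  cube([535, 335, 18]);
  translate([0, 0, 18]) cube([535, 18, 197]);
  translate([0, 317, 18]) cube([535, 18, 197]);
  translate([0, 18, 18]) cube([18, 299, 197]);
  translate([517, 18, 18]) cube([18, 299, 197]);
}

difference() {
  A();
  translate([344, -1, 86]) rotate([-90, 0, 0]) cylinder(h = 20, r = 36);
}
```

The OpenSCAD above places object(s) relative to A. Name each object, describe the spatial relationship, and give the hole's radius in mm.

The subtracted cylinder has r = 36 mm.

A is an open box. The open box has a circular hole through its front wall. The hole's radius is 36 mm.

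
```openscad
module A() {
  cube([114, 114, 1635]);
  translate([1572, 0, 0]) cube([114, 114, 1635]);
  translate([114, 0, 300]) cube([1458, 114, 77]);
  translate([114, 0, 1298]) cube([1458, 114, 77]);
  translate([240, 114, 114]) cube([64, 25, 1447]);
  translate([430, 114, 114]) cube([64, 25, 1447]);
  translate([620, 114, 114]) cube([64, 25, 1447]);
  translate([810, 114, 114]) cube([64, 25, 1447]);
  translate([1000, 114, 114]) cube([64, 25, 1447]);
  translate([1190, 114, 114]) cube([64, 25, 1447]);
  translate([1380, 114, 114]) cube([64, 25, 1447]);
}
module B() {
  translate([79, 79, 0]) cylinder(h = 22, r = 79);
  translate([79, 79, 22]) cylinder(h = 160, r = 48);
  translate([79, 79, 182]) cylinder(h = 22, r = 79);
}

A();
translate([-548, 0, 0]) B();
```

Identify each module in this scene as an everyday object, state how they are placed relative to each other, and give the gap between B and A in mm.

A is a fence section. B is a spool. The spool is on the floor beside the fence section on its −x side. The gap between the spool and the fence section is 390 mm.

The spool's nearest face is 390 mm from the fence section's −x face.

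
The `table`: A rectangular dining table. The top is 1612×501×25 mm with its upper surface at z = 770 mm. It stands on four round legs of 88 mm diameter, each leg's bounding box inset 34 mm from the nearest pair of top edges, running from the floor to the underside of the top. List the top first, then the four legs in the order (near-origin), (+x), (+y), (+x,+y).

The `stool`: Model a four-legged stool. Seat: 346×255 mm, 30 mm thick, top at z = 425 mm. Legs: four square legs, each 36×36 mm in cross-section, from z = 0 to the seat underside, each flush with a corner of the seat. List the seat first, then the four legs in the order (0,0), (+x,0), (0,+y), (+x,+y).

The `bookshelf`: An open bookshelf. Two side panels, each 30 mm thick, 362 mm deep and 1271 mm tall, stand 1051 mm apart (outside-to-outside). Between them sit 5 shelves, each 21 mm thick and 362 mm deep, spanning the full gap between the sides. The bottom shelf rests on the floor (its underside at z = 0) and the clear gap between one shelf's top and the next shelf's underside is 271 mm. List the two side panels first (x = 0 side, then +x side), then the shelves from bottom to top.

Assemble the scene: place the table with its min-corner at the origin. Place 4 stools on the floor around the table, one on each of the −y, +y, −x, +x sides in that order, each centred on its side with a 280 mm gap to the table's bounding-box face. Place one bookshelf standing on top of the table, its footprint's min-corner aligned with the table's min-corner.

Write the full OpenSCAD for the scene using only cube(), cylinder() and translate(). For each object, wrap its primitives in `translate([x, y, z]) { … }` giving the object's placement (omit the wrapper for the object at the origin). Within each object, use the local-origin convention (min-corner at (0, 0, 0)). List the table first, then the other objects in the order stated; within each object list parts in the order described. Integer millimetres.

translate([0, 0, 745]) cube([1612, 501, 25]);
translate([78, 78, 0]) cylinder(h = 745, r = 44);
translate([1534, 78, 0]) cylinder(h = 745, r = 44);
translate([78, 423, 0]) cylinder(h = 745, r = 44);
translate([1534, 423, 0]) cylinder(h = 745, r = 44);
translate([633, -535, 0]) {
  translate([0, 0, 395]) cube([346, 255, 30]);
  cube([36, 36, 395]);
  translate([310, 0, 0]) cube([36, 36, 395]);
  translate([0, 219, 0]) cube([36, 36, 395]);
  translate([310, 219, 0]) cube([36, 36, 395]);
}
translate([633, 781, 0]) {
  translate([0, 0, 395]) cube([346, 255, 30]);
  cube([36, 36, 395]);
  translate([310, 0, 0]) cube([36, 36, 395]);
  translate([0, 219, 0]) cube([36, 36, 395]);
  translate([310, 219, 0]) cube([36, 36, 395]);
}
translate([-626, 123, 0]) {
  translate([0, 0, 395]) cube([346, 255, 30]);
  cube([36, 36, 395]);
  translate([310, 0, 0]) cube([36, 36, 395]);
  translate([0, 219, 0]) cube([36, 36, 395]);
  translate([310, 219, 0]) cube([36, 36, 395]);
}
translate([1892, 123, 0]) {
  translate([0, 0, 395]) cube([346, 255, 30]);
  cube([36, 36, 395]);
  translate([310, 0, 0]) cube([36, 36, 395]);
  translate([0, 219, 0]) cube([36, 36, 395]);
  translate([310, 219, 0]) cube([36, 36, 395]);
}
translate([0, 0, 770]) {
  cube([30, 362, 1271]);
  translate([1021, 0, 0]) cube([30, 362, 1271]);
  translate([30, 0, 0]) cube([991, 362, 21]);
  translate([30, 0, 292]) cube([991, 362, 21]);
  translate([30, 0, 584]) cube([991, 362, 21]);
  translate([30, 0, 876]) cube([991, 362, 21]);
  translate([30, 0, 1168]) cube([991, 362, 21]);
}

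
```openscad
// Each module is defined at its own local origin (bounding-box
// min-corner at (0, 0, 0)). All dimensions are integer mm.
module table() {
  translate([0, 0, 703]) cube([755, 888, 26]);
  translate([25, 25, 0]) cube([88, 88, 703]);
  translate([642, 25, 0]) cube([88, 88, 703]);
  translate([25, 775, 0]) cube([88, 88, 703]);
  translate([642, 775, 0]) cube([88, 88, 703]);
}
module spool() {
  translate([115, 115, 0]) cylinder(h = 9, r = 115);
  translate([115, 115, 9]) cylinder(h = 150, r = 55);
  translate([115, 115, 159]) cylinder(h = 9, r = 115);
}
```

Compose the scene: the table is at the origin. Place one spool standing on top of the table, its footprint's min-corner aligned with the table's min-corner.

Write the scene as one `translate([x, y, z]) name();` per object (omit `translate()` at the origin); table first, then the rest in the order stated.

table();
translate([0, 0, 729]) spool();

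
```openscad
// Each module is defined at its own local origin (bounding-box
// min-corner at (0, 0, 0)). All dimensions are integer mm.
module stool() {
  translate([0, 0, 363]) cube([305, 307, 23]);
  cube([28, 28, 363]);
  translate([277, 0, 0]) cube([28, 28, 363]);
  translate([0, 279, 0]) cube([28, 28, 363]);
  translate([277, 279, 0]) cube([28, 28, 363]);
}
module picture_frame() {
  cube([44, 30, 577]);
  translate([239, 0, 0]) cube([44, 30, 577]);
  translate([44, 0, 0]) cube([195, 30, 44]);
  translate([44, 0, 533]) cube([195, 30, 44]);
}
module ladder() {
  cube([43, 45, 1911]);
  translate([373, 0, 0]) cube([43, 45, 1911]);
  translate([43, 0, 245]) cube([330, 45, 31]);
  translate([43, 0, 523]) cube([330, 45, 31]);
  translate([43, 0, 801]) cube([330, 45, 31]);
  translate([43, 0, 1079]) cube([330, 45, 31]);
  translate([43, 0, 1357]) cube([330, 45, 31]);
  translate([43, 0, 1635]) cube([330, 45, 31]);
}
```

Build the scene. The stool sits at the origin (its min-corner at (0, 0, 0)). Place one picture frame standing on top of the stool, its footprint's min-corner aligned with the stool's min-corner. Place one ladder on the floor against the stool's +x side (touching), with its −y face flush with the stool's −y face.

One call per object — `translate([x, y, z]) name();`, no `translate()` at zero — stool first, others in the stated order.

stool();
translate([0, 0, 386]) picture_frame();
translate([305, 0, 0]) ladder();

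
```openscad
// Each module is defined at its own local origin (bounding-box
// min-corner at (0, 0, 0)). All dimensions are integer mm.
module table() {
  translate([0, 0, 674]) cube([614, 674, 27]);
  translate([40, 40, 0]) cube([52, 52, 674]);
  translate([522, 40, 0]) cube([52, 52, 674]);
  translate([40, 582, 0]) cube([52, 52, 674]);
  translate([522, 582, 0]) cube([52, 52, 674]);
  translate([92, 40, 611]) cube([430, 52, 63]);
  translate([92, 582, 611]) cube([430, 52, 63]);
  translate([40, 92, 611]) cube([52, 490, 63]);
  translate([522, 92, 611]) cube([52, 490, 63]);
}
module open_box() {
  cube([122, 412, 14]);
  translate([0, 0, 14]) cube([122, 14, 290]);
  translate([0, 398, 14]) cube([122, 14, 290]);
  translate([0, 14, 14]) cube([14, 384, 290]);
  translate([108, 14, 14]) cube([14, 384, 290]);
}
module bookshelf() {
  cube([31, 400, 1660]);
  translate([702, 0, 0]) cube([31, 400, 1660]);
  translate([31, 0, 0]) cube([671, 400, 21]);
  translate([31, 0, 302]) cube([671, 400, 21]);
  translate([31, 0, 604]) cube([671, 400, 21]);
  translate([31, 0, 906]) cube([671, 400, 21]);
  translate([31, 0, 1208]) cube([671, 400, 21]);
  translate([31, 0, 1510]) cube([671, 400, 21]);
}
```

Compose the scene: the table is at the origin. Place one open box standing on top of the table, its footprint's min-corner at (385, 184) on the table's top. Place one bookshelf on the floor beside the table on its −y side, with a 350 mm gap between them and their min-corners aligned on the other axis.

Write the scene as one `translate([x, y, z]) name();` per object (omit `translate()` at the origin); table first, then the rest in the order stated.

table();
translate([385, 184, 701]) open_box();
translate([0, -750, 0]) bookshelf();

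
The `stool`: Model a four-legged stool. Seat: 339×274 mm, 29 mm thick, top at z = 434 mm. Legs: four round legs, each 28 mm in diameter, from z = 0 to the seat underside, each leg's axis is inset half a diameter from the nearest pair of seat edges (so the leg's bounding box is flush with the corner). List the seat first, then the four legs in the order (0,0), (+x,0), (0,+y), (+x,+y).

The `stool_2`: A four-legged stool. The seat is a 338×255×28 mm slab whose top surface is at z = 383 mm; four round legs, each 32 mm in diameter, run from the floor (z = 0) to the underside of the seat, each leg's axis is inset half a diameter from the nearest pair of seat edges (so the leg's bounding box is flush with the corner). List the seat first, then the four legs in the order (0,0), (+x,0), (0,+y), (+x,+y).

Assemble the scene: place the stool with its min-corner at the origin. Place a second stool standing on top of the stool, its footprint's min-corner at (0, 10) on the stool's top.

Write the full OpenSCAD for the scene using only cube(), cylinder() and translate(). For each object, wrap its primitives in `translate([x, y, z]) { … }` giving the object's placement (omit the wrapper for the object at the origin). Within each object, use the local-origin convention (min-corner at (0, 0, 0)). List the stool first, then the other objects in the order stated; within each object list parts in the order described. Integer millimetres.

translate([0, 0, 405]) cube([339, 274, 29]);
translate([14, 14, 0]) cylinder(h = 405, r = 14);
translate([325, 14, 0]) cylinder(h = 405, r = 14);
translate([14, 260, 0]) cylinder(h = 405, r = 14);
translate([325, 260, 0]) cylinder(h = 405, r = 14);
translate([0, 10, 434]) {
  translate([0, 0, 355]) cube([338, 255, 28]);
  translate([16, 16, 0]) cylinder(h = 355, r = 16);
  translate([322, 16, 0]) cylinder(h = 355, r = 16);
  translate([16, 239, 0]) cylinder(h = 355, r = 16);
  translate([322, 239, 0]) cylinder(h = 355, r = 16);
}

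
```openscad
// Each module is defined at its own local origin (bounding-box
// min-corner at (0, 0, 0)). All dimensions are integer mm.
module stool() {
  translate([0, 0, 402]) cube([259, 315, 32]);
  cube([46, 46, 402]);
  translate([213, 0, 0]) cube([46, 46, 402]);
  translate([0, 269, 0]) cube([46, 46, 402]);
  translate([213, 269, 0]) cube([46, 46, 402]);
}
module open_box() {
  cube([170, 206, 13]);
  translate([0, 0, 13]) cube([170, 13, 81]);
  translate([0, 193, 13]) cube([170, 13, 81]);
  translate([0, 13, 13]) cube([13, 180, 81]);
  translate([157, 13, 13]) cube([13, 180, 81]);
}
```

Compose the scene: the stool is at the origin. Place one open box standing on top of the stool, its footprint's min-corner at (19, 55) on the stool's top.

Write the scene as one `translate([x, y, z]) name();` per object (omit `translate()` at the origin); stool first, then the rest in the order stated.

stool();
translate([19, 55, 434]) open_box();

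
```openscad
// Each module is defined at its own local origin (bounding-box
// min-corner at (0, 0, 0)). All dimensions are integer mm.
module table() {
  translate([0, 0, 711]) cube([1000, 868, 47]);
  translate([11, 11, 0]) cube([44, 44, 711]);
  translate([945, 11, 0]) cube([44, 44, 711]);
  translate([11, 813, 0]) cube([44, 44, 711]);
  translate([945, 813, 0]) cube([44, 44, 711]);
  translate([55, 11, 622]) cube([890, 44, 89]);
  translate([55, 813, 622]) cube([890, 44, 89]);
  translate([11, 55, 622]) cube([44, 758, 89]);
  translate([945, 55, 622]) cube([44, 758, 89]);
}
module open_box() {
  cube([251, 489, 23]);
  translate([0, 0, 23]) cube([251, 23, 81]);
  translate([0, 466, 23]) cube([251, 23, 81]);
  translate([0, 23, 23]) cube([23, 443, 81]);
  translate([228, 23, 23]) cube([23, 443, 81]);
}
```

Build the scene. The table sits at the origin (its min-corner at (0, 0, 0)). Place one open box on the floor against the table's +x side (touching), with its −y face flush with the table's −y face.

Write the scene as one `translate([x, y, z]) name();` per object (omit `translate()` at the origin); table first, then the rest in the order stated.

table();
translate([1000, 0, 0]) open_box();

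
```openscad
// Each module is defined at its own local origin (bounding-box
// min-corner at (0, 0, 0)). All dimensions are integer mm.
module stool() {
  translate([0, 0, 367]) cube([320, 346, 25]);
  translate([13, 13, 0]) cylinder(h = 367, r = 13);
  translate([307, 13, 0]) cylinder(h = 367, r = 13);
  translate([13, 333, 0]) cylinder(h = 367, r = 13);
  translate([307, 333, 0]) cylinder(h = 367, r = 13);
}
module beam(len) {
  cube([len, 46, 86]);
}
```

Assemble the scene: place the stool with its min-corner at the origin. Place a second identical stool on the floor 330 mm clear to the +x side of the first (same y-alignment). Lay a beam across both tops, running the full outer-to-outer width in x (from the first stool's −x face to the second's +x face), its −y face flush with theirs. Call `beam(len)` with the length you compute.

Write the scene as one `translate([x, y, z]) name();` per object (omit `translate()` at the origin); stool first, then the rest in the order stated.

stool();
translate([650, 0, 0]) stool();
translate([0, 0, 392]) beam(970);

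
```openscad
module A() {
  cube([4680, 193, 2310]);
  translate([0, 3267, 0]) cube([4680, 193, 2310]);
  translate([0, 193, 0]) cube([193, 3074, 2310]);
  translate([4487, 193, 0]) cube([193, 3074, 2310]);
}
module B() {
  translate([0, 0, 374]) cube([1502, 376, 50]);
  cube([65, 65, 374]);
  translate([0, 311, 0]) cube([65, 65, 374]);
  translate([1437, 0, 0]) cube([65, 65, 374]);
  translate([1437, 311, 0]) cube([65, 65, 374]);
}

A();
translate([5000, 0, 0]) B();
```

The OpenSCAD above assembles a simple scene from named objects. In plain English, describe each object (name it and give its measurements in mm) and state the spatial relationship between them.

A is a box-shaped house frame (walls only): outside footprint 4680×3460 mm, wall height 2310 mm, wall thickness 193 mm. The two y-facing walls run the full x-width; the two x-facing walls fit between the inner faces of the y-facing walls.

B is a long wooden bench with a 1502 mm (x) × 376 mm (y) seat, 50 mm thick, its top surface 424 mm above the floor. Four 65 mm square legs at the seat corners, flush with the edges, run from z = 0 to the seat underside.

The bench is on the floor beside the house frame on its +x side.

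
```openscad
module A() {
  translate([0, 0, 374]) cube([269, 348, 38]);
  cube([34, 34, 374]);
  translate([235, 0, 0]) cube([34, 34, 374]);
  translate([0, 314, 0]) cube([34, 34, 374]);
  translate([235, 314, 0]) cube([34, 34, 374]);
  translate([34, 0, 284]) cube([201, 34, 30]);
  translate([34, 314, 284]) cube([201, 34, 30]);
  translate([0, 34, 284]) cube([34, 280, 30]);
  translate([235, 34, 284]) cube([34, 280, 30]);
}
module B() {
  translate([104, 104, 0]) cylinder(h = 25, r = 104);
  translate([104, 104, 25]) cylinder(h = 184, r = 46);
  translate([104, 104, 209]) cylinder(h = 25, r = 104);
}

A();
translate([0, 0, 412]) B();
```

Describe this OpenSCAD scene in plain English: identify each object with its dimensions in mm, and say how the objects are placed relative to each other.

A is a four-legged stool. The seat is 269×348 mm, 38 mm thick, top at z = 412 mm. It stands on four square legs, each 34×34 mm in cross-section, from z = 0 to the seat underside, each flush with a corner of the seat. Four stretchers, 34 mm wide and 30 mm tall, connect adjacent legs with their undersides at z = 284 mm, each running between the inner faces of the legs it joins and aligned with the legs' outer faces on the other axis.

B is a spool: two coaxial disc flanges of radius 104 mm and thickness 25 mm, joined by a core cylinder of radius 46 mm and height 184 mm. The lower flange rests on z = 0 and the three cylinders share a vertical axis.

The spool is on top of the stool.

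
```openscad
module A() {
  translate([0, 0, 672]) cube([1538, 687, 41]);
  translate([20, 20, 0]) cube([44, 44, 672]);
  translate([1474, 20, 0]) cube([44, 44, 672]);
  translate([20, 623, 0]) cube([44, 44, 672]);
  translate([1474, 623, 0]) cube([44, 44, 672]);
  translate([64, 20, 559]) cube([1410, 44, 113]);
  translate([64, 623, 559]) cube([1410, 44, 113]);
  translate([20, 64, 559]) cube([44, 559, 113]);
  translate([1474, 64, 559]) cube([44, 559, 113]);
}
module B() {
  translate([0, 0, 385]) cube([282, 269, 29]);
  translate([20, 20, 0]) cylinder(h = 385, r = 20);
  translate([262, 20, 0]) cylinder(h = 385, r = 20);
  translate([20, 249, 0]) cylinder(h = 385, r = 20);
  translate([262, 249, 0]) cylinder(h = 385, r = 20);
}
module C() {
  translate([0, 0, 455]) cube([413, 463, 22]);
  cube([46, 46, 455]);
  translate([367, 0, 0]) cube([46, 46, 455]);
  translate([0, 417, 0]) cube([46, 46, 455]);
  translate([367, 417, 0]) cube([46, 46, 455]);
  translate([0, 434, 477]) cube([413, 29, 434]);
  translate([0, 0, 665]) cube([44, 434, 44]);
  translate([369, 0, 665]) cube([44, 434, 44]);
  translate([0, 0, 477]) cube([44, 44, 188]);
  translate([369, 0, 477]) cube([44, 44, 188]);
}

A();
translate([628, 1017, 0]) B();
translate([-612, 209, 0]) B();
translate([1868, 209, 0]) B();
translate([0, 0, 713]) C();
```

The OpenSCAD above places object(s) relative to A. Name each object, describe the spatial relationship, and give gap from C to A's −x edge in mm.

A is a table. B is a stool. C is a chair. Three stools sit around the table at the +y, −x, +x sides. The chair is on top of the table. The gap from the chair to the table's −x edge is 0 mm.

The chair's min-x is at 0; the table's min-x is 0; gap = 0 mm.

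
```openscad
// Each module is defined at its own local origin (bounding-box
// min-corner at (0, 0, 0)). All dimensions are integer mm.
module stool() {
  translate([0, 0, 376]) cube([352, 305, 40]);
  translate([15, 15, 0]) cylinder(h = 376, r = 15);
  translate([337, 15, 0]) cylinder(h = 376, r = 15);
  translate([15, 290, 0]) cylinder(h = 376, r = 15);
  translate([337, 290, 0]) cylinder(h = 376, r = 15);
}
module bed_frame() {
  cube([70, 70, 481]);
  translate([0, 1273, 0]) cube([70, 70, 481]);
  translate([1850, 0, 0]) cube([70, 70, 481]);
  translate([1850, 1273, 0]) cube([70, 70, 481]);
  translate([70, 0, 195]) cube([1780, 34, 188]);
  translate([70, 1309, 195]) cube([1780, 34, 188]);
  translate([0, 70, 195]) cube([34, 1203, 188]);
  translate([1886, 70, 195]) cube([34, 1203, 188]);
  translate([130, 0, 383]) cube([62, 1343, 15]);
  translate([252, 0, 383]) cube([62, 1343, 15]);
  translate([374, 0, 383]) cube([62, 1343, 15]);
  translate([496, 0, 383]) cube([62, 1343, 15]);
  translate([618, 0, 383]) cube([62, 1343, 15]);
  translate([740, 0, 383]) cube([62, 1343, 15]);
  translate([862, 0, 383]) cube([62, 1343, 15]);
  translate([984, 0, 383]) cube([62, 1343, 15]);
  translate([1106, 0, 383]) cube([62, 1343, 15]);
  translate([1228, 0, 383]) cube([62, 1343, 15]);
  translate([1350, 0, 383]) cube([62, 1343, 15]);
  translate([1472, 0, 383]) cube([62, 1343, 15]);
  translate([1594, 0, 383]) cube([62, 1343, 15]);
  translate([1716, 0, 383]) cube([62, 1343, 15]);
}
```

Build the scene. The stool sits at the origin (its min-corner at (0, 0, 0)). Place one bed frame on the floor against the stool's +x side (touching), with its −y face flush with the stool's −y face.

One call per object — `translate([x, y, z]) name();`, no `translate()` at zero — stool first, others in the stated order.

stool();
translate([352, 0, 0]) bed_frame();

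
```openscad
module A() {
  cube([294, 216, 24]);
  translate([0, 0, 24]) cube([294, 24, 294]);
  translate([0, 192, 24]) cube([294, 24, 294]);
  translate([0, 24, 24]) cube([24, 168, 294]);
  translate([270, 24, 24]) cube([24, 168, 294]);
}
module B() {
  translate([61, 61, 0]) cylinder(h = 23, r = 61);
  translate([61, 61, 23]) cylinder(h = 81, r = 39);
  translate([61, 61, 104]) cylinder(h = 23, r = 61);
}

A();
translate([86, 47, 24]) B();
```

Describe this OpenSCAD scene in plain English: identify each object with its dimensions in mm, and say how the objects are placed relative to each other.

A is an open storage box with external size 294×216×318 mm and wall thickness 24 mm (the base is also 24 mm thick). The base covers the whole footprint; the four walls stand on the base, with the y-facing walls full-width and the x-facing walls fitting between their inner faces.

B is a spool: two coaxial disc flanges of radius 61 mm and thickness 23 mm, joined by a core cylinder of radius 39 mm and height 81 mm. The lower flange rests on z = 0 and the three cylinders share a vertical axis.

The spool sits inside the open box, centred.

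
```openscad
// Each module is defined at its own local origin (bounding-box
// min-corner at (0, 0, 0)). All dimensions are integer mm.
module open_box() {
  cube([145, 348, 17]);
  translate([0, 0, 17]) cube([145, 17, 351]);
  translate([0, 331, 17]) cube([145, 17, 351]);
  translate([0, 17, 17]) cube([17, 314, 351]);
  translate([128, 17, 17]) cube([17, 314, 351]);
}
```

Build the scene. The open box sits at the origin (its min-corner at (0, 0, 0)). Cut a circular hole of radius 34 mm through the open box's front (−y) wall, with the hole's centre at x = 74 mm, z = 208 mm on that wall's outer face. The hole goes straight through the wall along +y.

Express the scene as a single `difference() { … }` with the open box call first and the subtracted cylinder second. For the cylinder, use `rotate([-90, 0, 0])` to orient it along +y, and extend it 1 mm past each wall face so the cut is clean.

difference() {
  open_box();
  translate([74, -1, 208]) rotate([-90, 0, 0]) cylinder(h = 19, r = 34);
}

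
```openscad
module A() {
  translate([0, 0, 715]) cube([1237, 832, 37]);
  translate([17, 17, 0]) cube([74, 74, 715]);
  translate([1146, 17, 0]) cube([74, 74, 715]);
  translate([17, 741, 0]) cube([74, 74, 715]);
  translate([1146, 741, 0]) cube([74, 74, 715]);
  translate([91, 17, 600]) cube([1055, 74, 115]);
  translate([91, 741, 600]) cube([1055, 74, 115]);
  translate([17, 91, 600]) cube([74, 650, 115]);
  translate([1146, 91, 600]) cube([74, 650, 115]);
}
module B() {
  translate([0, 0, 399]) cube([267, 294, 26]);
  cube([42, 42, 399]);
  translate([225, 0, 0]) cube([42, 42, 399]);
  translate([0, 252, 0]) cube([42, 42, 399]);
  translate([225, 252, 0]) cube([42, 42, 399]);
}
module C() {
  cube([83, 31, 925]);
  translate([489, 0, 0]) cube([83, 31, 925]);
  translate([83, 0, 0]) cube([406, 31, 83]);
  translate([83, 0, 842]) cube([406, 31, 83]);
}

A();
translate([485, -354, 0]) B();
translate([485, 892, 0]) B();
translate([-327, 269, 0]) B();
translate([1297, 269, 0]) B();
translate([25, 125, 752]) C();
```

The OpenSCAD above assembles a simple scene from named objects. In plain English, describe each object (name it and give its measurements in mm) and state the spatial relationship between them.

A is a table: top 1237 mm (x) × 832 mm (y), 37 mm thick, upper face at z = 752 mm, on four 74×74 mm square legs, each inset 17 mm from the nearest pair of top edges, running from z = 0 to the bottom of the top. Four apron rails, 74 mm thick and 115 mm tall, run between adjacent legs with their top edges flush with the underside of the top and their outer faces flush with the legs' outer faces.

B is a four-legged stool. The seat is a 267×294×26 mm slab whose top surface is at z = 425 mm; four square legs, each 42×42 mm in cross-section, run from the floor (z = 0) to the underside of the seat, each flush with a corner of the seat.

C is a picture frame with a 406×759 mm rectangular opening (x by z) and a uniform 83 mm border on every side. Frame depth is 31 mm along y. It is built from two vertical stiles running the full outside height and two horizontal rails spanning the gap between the stiles.

Four stools sit around the table at the −y, +y, −x, +x sides. The picture frame is on top of the table.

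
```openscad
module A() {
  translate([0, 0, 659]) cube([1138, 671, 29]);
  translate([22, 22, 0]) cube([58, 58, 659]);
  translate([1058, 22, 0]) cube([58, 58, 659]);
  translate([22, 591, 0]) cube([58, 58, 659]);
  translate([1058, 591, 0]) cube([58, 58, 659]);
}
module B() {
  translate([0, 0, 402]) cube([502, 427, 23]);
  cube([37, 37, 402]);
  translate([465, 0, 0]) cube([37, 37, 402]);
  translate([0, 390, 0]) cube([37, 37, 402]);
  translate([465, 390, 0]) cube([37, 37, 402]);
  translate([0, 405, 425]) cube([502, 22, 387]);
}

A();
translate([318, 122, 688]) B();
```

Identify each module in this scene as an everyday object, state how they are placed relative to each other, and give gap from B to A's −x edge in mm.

A is a table. B is a chair. The chair is on top of the table, centred. The gap from the chair to the table's −x edge is 318 mm.

The chair's min-x is at 318; the table's min-x is 0; gap = 318 mm.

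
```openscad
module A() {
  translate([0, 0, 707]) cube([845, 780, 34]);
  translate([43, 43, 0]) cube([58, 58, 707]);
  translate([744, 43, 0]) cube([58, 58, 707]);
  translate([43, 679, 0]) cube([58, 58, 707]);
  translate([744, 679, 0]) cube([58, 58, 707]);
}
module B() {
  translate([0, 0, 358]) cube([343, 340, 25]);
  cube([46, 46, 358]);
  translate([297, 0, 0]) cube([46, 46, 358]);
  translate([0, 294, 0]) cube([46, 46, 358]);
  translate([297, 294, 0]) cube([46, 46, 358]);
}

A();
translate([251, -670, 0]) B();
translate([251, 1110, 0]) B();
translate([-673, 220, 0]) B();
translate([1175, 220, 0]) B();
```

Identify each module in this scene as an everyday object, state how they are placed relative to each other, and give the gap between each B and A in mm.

A is a table. B is a stool. Four stools sit around the table at the −y, +y, −x, +x sides. The gap between each stool and the table is 330 mm.

Each stool's nearest face is 330 mm from the table's bounding box.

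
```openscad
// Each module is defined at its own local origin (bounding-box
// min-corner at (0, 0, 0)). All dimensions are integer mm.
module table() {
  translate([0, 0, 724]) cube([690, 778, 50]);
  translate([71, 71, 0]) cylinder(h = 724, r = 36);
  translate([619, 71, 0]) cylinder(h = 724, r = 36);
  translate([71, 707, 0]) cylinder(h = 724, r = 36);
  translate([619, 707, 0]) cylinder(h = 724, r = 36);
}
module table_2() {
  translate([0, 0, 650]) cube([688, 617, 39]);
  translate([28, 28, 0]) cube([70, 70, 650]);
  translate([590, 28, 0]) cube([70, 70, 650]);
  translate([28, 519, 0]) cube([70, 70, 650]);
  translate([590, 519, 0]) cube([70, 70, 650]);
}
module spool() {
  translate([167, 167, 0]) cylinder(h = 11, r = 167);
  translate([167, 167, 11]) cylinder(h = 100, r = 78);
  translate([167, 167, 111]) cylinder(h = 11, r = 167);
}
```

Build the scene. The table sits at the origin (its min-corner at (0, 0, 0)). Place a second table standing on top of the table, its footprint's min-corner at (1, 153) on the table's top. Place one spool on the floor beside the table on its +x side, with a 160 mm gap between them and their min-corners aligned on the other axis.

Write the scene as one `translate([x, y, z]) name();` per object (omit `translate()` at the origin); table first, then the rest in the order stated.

table();
translate([1, 153, 774]) table_2();
translate([850, 0, 0]) spool();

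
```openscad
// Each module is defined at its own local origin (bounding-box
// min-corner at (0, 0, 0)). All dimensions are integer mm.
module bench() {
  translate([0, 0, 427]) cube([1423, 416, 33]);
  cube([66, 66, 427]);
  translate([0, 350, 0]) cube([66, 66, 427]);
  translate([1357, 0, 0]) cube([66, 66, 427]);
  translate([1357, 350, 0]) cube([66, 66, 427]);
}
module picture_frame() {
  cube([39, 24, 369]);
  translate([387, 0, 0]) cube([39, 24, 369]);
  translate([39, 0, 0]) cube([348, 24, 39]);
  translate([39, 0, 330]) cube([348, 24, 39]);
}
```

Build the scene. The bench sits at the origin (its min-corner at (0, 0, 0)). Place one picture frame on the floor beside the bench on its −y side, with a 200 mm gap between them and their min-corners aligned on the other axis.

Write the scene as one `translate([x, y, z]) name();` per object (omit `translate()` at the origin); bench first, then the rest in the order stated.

bench();
translate([0, -224, 0]) picture_frame();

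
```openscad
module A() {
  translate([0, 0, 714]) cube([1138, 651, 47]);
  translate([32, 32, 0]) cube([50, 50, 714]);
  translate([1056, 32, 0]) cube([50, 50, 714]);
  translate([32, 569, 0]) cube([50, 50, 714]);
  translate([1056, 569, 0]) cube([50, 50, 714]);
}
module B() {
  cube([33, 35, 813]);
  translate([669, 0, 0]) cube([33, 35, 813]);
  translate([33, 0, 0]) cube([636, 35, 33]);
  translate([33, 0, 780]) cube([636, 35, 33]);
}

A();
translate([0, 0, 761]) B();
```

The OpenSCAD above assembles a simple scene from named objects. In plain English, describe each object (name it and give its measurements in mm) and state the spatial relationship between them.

A is a rectangular dining table. The top is 1138×651×47 mm with its upper surface at z = 761 mm. It stands on four 50×50 mm square legs, each inset 32 mm from the nearest pair of top edges, running from the floor to the underside of the top.

B is a picture frame with a 636×747 mm rectangular opening (x by z) and a uniform 33 mm border on every side. Frame depth is 35 mm along y. It is built from two vertical stiles running the full outside height and two horizontal rails spanning the gap between the stiles.

The picture frame is on top of the table.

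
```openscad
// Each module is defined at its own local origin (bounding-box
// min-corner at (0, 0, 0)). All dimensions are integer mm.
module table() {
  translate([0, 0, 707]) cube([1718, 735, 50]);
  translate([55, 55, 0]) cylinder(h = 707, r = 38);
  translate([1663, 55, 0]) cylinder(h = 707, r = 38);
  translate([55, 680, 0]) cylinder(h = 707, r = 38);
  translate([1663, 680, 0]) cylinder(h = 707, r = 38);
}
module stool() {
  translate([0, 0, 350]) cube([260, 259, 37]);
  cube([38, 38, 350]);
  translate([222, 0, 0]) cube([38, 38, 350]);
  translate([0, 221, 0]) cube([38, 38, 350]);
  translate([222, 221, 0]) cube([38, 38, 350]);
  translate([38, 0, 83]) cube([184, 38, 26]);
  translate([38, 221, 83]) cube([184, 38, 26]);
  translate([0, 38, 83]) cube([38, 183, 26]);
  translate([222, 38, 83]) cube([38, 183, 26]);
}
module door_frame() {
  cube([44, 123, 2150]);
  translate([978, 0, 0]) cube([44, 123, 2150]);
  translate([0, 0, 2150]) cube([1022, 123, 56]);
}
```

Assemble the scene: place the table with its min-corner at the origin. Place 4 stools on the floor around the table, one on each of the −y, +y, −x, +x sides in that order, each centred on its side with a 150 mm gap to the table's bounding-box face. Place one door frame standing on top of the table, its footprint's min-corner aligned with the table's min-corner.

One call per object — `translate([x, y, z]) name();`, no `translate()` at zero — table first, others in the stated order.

table();
translate([729, -409, 0]) stool();
translate([729, 885, 0]) stool();
translate([-410, 238, 0]) stool();
translate([1868, 238, 0]) stool();
translate([0, 0, 757]) door_frame();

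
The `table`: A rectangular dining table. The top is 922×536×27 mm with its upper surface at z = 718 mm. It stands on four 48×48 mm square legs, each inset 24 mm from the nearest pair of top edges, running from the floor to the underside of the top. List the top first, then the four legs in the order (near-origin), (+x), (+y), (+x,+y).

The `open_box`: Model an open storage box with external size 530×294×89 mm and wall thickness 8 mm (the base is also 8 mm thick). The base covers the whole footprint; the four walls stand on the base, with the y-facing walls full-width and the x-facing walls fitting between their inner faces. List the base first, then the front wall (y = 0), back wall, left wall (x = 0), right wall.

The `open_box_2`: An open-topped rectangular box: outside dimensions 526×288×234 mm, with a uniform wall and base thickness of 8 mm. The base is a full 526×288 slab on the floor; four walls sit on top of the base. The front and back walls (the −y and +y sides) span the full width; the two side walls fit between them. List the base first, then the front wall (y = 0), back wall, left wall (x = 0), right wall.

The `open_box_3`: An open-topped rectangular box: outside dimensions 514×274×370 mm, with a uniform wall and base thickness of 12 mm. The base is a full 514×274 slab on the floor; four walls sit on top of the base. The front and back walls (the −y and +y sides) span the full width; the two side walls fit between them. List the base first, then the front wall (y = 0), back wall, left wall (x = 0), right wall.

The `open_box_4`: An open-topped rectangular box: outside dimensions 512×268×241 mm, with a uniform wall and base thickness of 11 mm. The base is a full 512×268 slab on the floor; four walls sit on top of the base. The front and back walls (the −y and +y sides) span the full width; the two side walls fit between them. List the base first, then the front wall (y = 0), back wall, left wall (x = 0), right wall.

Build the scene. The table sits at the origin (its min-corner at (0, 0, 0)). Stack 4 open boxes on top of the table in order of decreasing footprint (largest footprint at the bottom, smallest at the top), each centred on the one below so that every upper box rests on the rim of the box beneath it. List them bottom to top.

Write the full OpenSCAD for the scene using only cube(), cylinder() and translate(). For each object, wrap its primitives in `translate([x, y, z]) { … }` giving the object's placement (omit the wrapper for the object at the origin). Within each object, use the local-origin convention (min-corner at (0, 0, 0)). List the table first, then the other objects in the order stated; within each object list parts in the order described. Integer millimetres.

translate([0, 0, 691]) cube([922, 536, 27]);
translate([24, 24, 0]) cube([48, 48, 691]);
translate([850, 24, 0]) cube([48, 48, 691]);
translate([24, 464, 0]) cube([48, 48, 691]);
translate([850, 464, 0]) cube([48, 48, 691]);
translate([196, 121, 718]) {
  cube([530, 294, 8]);
  translate([0, 0, 8]) cube([530, 8, 81]);
  translate([0, 286, 8]) cube([530, 8, 81]);
  translate([0, 8, 8]) cube([8, 278, 81]);
  translate([522, 8, 8]) cube([8, 278, 81]);
}
translate([198, 124, 807]) {
  cube([526, 288, 8]);
  translate([0, 0, 8]) cube([526, 8, 226]);
  translate([0, 280, 8]) cube([526, 8, 226]);
  translate([0, 8, 8]) cube([8, 272, 226]);
  translate([518, 8, 8]) cube([8, 272, 226]);
}
translate([204, 131, 1041]) {
  cube([514, 274, 12]);
  translate([0, 0, 12]) cube([514, 12, 358]);
  translate([0, 262, 12]) cube([514, 12, 358]);
  translate([0, 12, 12]) cube([12, 250, 358]);
  translate([502, 12, 12]) cube([12, 250, 358]);
}
translate([205, 134, 1411]) {
  cube([512, 268, 11]);
  translate([0, 0, 11]) cube([512, 11, 230]);
  translate([0, 257, 11]) cube([512, 11, 230]);
  translate([0, 11, 11]) cube([11, 246, 230]);
  translate([501, 11, 11]) cube([11, 246, 230]);
}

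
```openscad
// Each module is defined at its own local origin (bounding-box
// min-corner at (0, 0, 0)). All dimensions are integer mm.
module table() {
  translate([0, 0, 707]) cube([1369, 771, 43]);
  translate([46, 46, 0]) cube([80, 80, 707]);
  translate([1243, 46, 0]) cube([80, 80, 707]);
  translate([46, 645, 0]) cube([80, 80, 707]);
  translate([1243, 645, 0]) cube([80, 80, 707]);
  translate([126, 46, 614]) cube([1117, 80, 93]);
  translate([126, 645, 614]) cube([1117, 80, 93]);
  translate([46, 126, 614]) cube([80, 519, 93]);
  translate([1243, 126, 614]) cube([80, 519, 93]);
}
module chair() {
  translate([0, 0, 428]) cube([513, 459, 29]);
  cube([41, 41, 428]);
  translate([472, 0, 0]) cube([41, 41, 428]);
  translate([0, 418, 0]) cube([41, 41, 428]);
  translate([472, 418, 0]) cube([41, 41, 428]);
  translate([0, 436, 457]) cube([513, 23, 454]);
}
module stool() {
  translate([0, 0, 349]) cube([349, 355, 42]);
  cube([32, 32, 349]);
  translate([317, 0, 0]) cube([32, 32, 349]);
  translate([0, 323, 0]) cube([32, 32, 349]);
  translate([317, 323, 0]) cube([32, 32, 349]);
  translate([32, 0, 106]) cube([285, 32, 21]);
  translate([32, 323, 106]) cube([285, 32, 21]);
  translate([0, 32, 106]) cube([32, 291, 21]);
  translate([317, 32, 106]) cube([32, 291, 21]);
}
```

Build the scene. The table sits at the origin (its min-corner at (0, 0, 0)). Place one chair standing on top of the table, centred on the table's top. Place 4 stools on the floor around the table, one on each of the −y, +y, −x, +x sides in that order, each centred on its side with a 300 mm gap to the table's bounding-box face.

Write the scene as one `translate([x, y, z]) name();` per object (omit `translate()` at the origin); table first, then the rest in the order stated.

table();
translate([428, 156, 750]) chair();
translate([510, -655, 0]) stool();
translate([510, 1071, 0]) stool();
translate([-649, 208, 0]) stool();
translate([1669, 208, 0]) stool();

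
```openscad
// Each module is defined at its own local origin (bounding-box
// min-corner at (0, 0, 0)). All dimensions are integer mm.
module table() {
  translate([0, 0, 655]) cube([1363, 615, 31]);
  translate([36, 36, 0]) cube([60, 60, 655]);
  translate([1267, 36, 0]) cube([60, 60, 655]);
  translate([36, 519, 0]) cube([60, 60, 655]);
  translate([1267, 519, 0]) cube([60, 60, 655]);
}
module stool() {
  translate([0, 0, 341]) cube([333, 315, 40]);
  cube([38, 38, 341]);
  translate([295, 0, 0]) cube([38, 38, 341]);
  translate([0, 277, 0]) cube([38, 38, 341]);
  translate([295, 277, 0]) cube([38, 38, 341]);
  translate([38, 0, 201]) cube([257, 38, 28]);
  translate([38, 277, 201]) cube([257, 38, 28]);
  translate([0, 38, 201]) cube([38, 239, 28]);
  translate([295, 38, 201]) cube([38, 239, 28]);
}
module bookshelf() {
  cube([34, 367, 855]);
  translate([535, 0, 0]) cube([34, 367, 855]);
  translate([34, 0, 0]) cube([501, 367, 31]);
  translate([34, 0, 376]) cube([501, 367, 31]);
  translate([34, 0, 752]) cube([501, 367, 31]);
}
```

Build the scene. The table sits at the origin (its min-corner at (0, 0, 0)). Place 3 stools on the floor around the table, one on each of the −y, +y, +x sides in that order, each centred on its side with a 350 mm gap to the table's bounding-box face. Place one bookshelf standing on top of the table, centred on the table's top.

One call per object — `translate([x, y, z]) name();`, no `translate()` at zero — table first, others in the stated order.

table();
translate([515, -665, 0]) stool();
translate([515, 965, 0]) stool();
translate([1713, 150, 0]) stool();
translate([397, 124, 686]) bookshelf();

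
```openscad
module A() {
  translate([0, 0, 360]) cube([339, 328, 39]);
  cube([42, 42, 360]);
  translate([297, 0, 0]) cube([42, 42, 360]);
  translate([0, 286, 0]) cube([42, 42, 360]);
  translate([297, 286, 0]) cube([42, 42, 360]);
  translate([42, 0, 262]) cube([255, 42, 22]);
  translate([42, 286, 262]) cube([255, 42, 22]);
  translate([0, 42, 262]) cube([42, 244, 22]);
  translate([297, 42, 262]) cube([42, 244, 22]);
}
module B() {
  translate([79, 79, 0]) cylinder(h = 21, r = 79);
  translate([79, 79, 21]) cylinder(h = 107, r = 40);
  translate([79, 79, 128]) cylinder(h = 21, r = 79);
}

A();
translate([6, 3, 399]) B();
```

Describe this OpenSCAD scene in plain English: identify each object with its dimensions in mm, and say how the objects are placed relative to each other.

A is a four-legged stool. The seat is a 339×328×39 mm slab whose top surface is at z = 399 mm; four square legs, each 42×42 mm in cross-section, run from the floor (z = 0) to the underside of the seat, each flush with a corner of the seat. Four stretchers, 42 mm wide and 22 mm tall, connect adjacent legs with their undersides at z = 262 mm, each running between the inner faces of the legs it joins and aligned with the legs' outer faces on the other axis.

B is a spool: two coaxial disc flanges of radius 79 mm and thickness 21 mm, joined by a core cylinder of radius 40 mm and height 107 mm. The lower flange rests on z = 0 and the three cylinders share a vertical axis.

The spool is on top of the stool.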